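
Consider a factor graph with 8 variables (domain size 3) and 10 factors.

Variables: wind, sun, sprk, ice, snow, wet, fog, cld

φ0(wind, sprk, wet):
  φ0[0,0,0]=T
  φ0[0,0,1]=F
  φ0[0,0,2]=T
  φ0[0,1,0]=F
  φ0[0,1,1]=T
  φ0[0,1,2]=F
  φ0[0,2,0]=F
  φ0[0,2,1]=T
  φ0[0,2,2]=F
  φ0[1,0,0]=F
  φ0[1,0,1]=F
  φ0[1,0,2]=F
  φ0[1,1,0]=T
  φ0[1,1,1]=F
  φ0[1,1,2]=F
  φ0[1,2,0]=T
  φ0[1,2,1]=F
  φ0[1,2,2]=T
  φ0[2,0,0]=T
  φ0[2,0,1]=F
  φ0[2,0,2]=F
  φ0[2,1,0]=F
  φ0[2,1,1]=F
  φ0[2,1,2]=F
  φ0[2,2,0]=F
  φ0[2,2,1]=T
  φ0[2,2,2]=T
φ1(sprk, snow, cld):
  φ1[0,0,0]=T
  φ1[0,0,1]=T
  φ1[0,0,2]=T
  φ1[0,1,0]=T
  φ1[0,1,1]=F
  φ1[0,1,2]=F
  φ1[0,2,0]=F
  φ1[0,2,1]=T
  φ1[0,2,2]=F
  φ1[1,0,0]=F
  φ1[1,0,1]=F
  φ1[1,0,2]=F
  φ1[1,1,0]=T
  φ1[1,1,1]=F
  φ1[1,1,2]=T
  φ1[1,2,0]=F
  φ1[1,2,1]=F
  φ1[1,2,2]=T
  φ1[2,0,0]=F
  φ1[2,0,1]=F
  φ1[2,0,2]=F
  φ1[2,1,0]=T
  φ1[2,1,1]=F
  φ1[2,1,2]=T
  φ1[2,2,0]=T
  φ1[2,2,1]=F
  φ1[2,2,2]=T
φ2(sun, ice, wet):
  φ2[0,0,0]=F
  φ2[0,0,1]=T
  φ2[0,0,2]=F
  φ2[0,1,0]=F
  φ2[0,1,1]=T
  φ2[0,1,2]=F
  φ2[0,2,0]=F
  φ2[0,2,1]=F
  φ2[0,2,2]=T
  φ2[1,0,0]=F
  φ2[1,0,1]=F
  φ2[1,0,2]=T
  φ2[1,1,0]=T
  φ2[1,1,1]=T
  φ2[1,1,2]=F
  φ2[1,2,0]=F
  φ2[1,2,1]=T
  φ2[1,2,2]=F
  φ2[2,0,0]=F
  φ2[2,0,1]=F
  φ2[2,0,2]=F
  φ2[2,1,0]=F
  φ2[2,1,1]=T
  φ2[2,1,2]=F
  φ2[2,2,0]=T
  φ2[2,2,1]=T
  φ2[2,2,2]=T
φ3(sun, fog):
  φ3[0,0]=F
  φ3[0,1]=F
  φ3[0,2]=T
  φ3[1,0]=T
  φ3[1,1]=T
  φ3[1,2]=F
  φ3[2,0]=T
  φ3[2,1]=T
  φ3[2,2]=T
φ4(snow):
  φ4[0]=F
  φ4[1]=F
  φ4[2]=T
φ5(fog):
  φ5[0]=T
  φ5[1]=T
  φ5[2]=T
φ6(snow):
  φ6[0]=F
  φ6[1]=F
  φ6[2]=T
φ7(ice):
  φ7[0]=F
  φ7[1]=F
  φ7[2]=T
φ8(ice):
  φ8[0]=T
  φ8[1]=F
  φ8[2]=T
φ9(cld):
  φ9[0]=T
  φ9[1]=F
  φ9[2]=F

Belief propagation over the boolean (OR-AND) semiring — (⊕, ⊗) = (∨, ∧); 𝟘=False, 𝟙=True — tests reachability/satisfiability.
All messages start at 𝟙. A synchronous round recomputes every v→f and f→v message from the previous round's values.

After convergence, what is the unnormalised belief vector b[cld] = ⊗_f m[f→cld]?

init: all messages = 𝟙 over 3 values
r1 m[φ0→wind] = [T, T, T]
r1 m[φ0→sprk] = [T, T, T]
r1 m[φ0→wet] = [T, T, T]
r1 m[φ1→sprk] = [T, T, T]
r1 m[φ1→snow] = [T, T, T]
r1 m[φ1→cld] = [T, T, T]
r1 m[φ2→sun] = [T, T, T]
r1 m[φ2→ice] = [T, T, T]
r1 m[φ2→wet] = [T, T, T]
r1 m[φ3→sun] = [T, T, T]
r1 m[φ3→fog] = [T, T, T]
r1 m[φ4→snow] = [F, F, T]
r1 m[φ5→fog] = [T, T, T]
r1 m[φ6→snow] = [F, F, T]
r1 m[φ7→ice] = [F, F, T]
r1 m[φ8→ice] = [T, F, T]
r1 m[φ9→cld] = [T, F, F]
r1 m[wind→φ0] = [T, T, T]
r1 m[sun→φ2] = [T, T, T]
r1 m[sun→φ3] = [T, T, T]
r1 m[sprk→φ0] = [T, T, T]
r1 m[sprk→φ1] = [T, T, T]
r1 m[ice→φ2] = [T, T, T]
r1 m[ice→φ7] = [T, T, T]
r1 m[ice→φ8] = [T, T, T]
r1 m[snow→φ1] = [T, T, T]
r1 m[snow→φ4] = [T, T, T]
r1 m[snow→φ6] = [T, T, T]
r1 m[wet→φ0] = [T, T, T]
r1 m[wet→φ2] = [T, T, T]
r1 m[fog→φ3] = [T, T, T]
r1 m[fog→φ5] = [T, T, T]
r1 m[cld→φ1] = [T, T, T]
r1 m[cld→φ9] = [T, T, T]
r2 m[φ0→wind] = [T, T, T]
r2 m[φ0→sprk] = [T, T, T]
r2 m[φ0→wet] = [T, T, T]
r2 m[φ1→sprk] = [T, T, T]
r2 m[φ1→snow] = [T, T, T]
r2 m[φ1→cld] = [T, T, T]
r2 m[φ2→sun] = [T, T, T]
r2 m[φ2→ice] = [T, T, T]
r2 m[φ2→wet] = [T, T, T]
r2 m[φ3→sun] = [T, T, T]
r2 m[φ3→fog] = [T, T, T]
r2 m[φ4→snow] = [F, F, T]
r2 m[φ5→fog] = [T, T, T]
r2 m[φ6→snow] = [F, F, T]
r2 m[φ7→ice] = [F, F, T]
r2 m[φ8→ice] = [T, F, T]
r2 m[φ9→cld] = [T, F, F]
r2 m[wind→φ0] = [T, T, T]
r2 m[sun→φ2] = [T, T, T]
r2 m[sun→φ3] = [T, T, T]
r2 m[sprk→φ0] = [T, T, T]
r2 m[sprk→φ1] = [T, T, T]
r2 m[ice→φ2] = [F, F, T]
r2 m[ice→φ7] = [T, F, T]
r2 m[ice→φ8] = [F, F, T]
r2 m[snow→φ1] = [F, F, T]
r2 m[snow→φ4] = [F, F, T]
r2 m[snow→φ6] = [F, F, T]
r2 m[wet→φ0] = [T, T, T]
r2 m[wet→φ2] = [T, T, T]
r2 m[fog→φ3] = [T, T, T]
r2 m[fog→φ5] = [T, T, T]
r2 m[cld→φ1] = [T, F, F]
r2 m[cld→φ9] = [T, T, T]
r3 m[φ0→wind] = [T, T, T]
r3 m[φ0→sprk] = [T, T, T]
r3 m[φ0→wet] = [T, T, T]
r3 m[φ1→sprk] = [F, F, T]
r3 m[φ1→snow] = [T, T, T]
r3 m[φ1→cld] = [T, T, T]
r3 m[φ2→sun] = [T, T, T]
r3 m[φ2→ice] = [T, T, T]
r3 m[φ2→wet] = [T, T, T]
r3 m[φ3→sun] = [T, T, T]
r3 m[φ3→fog] = [T, T, T]
r3 m[φ4→snow] = [F, F, T]
r3 m[φ5→fog] = [T, T, T]
r3 m[φ6→snow] = [F, F, T]
r3 m[φ7→ice] = [F, F, T]
r3 m[φ8→ice] = [T, F, T]
r3 m[φ9→cld] = [T, F, F]
r3 m[wind→φ0] = [T, T, T]
r3 m[sun→φ2] = [T, T, T]
r3 m[sun→φ3] = [T, T, T]
r3 m[sprk→φ0] = [T, T, T]
r3 m[sprk→φ1] = [T, T, T]
r3 m[ice→φ2] = [F, F, T]
r3 m[ice→φ7] = [T, F, T]
r3 m[ice→φ8] = [F, F, T]
r3 m[snow→φ1] = [F, F, T]
r3 m[snow→φ4] = [F, F, T]
r3 m[snow→φ6] = [F, F, T]
r3 m[wet→φ0] = [T, T, T]
r3 m[wet→φ2] = [T, T, T]
r3 m[fog→φ3] = [T, T, T]
r3 m[fog→φ5] = [T, T, T]
r3 m[cld→φ1] = [T, F, F]
r3 m[cld→φ9] = [T, T, T]
r4 m[φ0→wind] = [T, T, T]
r4 m[φ0→sprk] = [T, T, T]
r4 m[φ0→wet] = [T, T, T]
r4 m[φ1→sprk] = [F, F, T]
r4 m[φ1→snow] = [T, T, T]
r4 m[φ1→cld] = [T, T, T]
r4 m[φ2→sun] = [T, T, T]
r4 m[φ2→ice] = [T, T, T]
r4 m[φ2→wet] = [T, T, T]
r4 m[φ3→sun] = [T, T, T]
r4 m[φ3→fog] = [T, T, T]
r4 m[φ4→snow] = [F, F, T]
r4 m[φ5→fog] = [T, T, T]
r4 m[φ6→snow] = [F, F, T]
r4 m[φ7→ice] = [F, F, T]
r4 m[φ8→ice] = [T, F, T]
r4 m[φ9→cld] = [T, F, F]
r4 m[wind→φ0] = [T, T, T]
r4 m[sun→φ2] = [T, T, T]
r4 m[sun→φ3] = [T, T, T]
r4 m[sprk→φ0] = [F, F, T]
r4 m[sprk→φ1] = [T, T, T]
r4 m[ice→φ2] = [F, F, T]
r4 m[ice→φ7] = [T, F, T]
r4 m[ice→φ8] = [F, F, T]
r4 m[snow→φ1] = [F, F, T]
r4 m[snow→φ4] = [F, F, T]
r4 m[snow→φ6] = [F, F, T]
r4 m[wet→φ0] = [T, T, T]
r4 m[wet→φ2] = [T, T, T]
r4 m[fog→φ3] = [T, T, T]
r4 m[fog→φ5] = [T, T, T]
r4 m[cld→φ1] = [T, F, F]
r4 m[cld→φ9] = [T, T, T]
r5 m[φ0→wind] = [T, T, T]
r5 m[φ0→sprk] = [T, T, T]
r5 m[φ0→wet] = [T, T, T]
r5 m[φ1→sprk] = [F, F, T]
r5 m[φ1→snow] = [T, T, T]
r5 m[φ1→cld] = [T, T, T]
r5 m[φ2→sun] = [T, T, T]
r5 m[φ2→ice] = [T, T, T]
r5 m[φ2→wet] = [T, T, T]
r5 m[φ3→sun] = [T, T, T]
r5 m[φ3→fog] = [T, T, T]
r5 m[φ4→snow] = [F, F, T]
r5 m[φ5→fog] = [T, T, T]
r5 m[φ6→snow] = [F, F, T]
r5 m[φ7→ice] = [F, F, T]
r5 m[φ8→ice] = [T, F, T]
r5 m[φ9→cld] = [T, F, F]
r5 m[wind→φ0] = [T, T, T]
r5 m[sun→φ2] = [T, T, T]
r5 m[sun→φ3] = [T, T, T]
r5 m[sprk→φ0] = [F, F, T]
r5 m[sprk→φ1] = [T, T, T]
r5 m[ice→φ2] = [F, F, T]
r5 m[ice→φ7] = [T, F, T]
r5 m[ice→φ8] = [F, F, T]
r5 m[snow→φ1] = [F, F, T]
r5 m[snow→φ4] = [F, F, T]
r5 m[snow→φ6] = [F, F, T]
r5 m[wet→φ0] = [T, T, T]
r5 m[wet→φ2] = [T, T, T]
r5 m[fog→φ3] = [T, T, T]
r5 m[fog→φ5] = [T, T, T]
r5 m[cld→φ1] = [T, F, F]
r5 m[cld→φ9] = [T, T, T]
fixed point reached at round 5
b[cld] = ⊗ incoming = [T, F, F]

b[cld] = [T, F, F]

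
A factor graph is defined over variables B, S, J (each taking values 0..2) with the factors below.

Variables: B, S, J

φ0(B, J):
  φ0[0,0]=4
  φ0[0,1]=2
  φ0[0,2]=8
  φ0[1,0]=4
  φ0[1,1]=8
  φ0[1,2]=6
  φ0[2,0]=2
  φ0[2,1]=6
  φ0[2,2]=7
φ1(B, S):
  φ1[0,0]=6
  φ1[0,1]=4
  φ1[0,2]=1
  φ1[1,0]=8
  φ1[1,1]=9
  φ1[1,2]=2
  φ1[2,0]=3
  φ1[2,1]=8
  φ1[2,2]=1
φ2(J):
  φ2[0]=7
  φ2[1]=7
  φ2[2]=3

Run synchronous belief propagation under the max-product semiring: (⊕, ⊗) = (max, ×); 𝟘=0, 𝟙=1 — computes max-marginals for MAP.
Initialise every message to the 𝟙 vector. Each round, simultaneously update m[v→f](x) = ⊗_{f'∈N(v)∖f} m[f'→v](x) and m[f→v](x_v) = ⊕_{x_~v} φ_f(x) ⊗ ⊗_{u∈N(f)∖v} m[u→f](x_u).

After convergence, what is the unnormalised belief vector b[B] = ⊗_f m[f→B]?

b[B] = [168, 504, 336]

init: all messages = 𝟙 over 3 values
r1 m[φ0→B] = [8, 8, 7]
r1 m[φ0→J] = [4, 8, 8]
r1 m[φ1→B] = [6, 9, 8]
r1 m[φ1→S] = [8, 9, 2]
r1 m[φ2→J] = [7, 7, 3]
r1 m[B→φ0] = [1, 1, 1]
r1 m[B→φ1] = [1, 1, 1]
r1 m[S→φ1] = [1, 1, 1]
r1 m[J→φ0] = [1, 1, 1]
r1 m[J→φ2] = [1, 1, 1]
r2 m[φ0→B] = [8, 8, 7]
r2 m[φ0→J] = [4, 8, 8]
r2 m[φ1→B] = [6, 9, 8]
r2 m[φ1→S] = [8, 9, 2]
r2 m[φ2→J] = [7, 7, 3]
r2 m[B→φ0] = [6, 9, 8]
r2 m[B→φ1] = [8, 8, 7]
r2 m[S→φ1] = [1, 1, 1]
r2 m[J→φ0] = [7, 7, 3]
r2 m[J→φ2] = [4, 8, 8]
r3 m[φ0→B] = [28, 56, 42]
r3 m[φ0→J] = [36, 72, 56]
r3 m[φ1→B] = [6, 9, 8]
r3 m[φ1→S] = [64, 72, 16]
r3 m[φ2→J] = [7, 7, 3]
r3 m[B→φ0] = [6, 9, 8]
r3 m[B→φ1] = [8, 8, 7]
r3 m[S→φ1] = [1, 1, 1]
r3 m[J→φ0] = [7, 7, 3]
r3 m[J→φ2] = [4, 8, 8]
r4 m[φ0→B] = [28, 56, 42]
r4 m[φ0→J] = [36, 72, 56]
r4 m[φ1→B] = [6, 9, 8]
r4 m[φ1→S] = [64, 72, 16]
r4 m[φ2→J] = [7, 7, 3]
r4 m[B→φ0] = [6, 9, 8]
r4 m[B→φ1] = [28, 56, 42]
r4 m[S→φ1] = [1, 1, 1]
r4 m[J→φ0] = [7, 7, 3]
r4 m[J→φ2] = [36, 72, 56]
r5 m[φ0→B] = [28, 56, 42]
r5 m[φ0→J] = [36, 72, 56]
r5 m[φ1→B] = [6, 9, 8]
r5 m[φ1→S] = [448, 504, 112]
r5 m[φ2→J] = [7, 7, 3]
r5 m[B→φ0] = [6, 9, 8]
r5 m[B→φ1] = [28, 56, 42]
r5 m[S→φ1] = [1, 1, 1]
r5 m[J→φ0] = [7, 7, 3]
r5 m[J→φ2] = [36, 72, 56]
r6 m[φ0→B] = [28, 56, 42]
r6 m[φ0→J] = [36, 72, 56]
r6 m[φ1→B] = [6, 9, 8]
r6 m[φ1→S] = [448, 504, 112]
r6 m[φ2→J] = [7, 7, 3]
r6 m[B→φ0] = [6, 9, 8]
r6 m[B→φ1] = [28, 56, 42]
r6 m[S→φ1] = [1, 1, 1]
r6 m[J→φ0] = [7, 7, 3]
r6 m[J→φ2] = [36, 72, 56]
fixed point reached at round 6
b[B] = ⊗ incoming = [168, 504, 336]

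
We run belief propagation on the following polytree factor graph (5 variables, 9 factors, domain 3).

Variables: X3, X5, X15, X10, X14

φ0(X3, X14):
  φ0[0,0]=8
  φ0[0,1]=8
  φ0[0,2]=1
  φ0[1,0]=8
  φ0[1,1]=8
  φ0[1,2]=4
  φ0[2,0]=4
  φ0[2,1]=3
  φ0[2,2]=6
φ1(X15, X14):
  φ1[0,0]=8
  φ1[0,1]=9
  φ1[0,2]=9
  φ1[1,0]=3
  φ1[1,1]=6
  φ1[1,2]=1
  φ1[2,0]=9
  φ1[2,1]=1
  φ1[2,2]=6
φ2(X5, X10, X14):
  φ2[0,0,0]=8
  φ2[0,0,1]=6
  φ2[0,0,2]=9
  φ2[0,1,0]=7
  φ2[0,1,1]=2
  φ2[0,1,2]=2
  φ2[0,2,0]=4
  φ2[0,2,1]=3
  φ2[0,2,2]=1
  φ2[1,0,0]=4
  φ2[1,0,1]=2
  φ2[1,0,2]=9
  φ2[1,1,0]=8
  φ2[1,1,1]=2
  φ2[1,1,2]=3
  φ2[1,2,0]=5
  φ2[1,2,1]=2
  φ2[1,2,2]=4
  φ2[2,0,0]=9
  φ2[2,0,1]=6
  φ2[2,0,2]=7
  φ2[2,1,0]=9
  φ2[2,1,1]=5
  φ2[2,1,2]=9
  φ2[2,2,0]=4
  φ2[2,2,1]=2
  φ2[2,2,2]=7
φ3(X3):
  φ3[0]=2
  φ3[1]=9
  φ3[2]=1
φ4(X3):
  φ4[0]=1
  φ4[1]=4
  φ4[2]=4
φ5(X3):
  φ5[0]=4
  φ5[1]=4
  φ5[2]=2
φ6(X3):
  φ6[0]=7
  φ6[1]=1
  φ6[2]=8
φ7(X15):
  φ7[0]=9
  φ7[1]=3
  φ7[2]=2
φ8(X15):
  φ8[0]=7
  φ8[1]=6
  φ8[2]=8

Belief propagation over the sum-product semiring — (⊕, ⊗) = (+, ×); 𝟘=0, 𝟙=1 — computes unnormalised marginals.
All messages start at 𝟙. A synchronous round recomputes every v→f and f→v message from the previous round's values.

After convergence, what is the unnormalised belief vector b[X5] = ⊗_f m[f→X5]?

init: all messages = 𝟙 over 3 values
r1 m[φ0→X3] = [17, 20, 13]
r1 m[φ0→X14] = [20, 19, 11]
r1 m[φ1→X15] = [26, 10, 16]
r1 m[φ1→X14] = [20, 16, 16]
r1 m[φ2→X5] = [42, 39, 58]
r1 m[φ2→X10] = [60, 47, 32]
r1 m[φ2→X14] = [58, 30, 51]
r1 m[φ3→X3] = [2, 9, 1]
r1 m[φ4→X3] = [1, 4, 4]
r1 m[φ5→X3] = [4, 4, 2]
r1 m[φ6→X3] = [7, 1, 8]
r1 m[φ7→X15] = [9, 3, 2]
r1 m[φ8→X15] = [7, 6, 8]
r1 m[X3→φ0] = [1, 1, 1]
r1 m[X3→φ3] = [1, 1, 1]
r1 m[X3→φ4] = [1, 1, 1]
r1 m[X3→φ5] = [1, 1, 1]
r1 m[X3→φ6] = [1, 1, 1]
r1 m[X5→φ2] = [1, 1, 1]
r1 m[X15→φ1] = [1, 1, 1]
r1 m[X15→φ7] = [1, 1, 1]
r1 m[X15→φ8] = [1, 1, 1]
r1 m[X10→φ2] = [1, 1, 1]
r1 m[X14→φ0] = [1, 1, 1]
r1 m[X14→φ1] = [1, 1, 1]
r1 m[X14→φ2] = [1, 1, 1]
r2 m[φ0→X3] = [17, 20, 13]
r2 m[φ0→X14] = [20, 19, 11]
r2 m[φ1→X15] = [26, 10, 16]
r2 m[φ1→X14] = [20, 16, 16]
r2 m[φ2→X5] = [42, 39, 58]
r2 m[φ2→X10] = [60, 47, 32]
r2 m[φ2→X14] = [58, 30, 51]
r2 m[φ3→X3] = [2, 9, 1]
r2 m[φ4→X3] = [1, 4, 4]
r2 m[φ5→X3] = [4, 4, 2]
r2 m[φ6→X3] = [7, 1, 8]
r2 m[φ7→X15] = [9, 3, 2]
r2 m[φ8→X15] = [7, 6, 8]
r2 m[X3→φ0] = [56, 144, 64]
r2 m[X3→φ3] = [476, 320, 832]
r2 m[X3→φ4] = [952, 720, 208]
r2 m[X3→φ5] = [238, 720, 416]
r2 m[X3→φ6] = [136, 2880, 104]
r2 m[X5→φ2] = [1, 1, 1]
r2 m[X15→φ1] = [63, 18, 16]
r2 m[X15→φ7] = [182, 60, 128]
r2 m[X15→φ8] = [234, 30, 32]
r2 m[X10→φ2] = [1, 1, 1]
r2 m[X14→φ0] = [1160, 480, 816]
r2 m[X14→φ1] = [1160, 570, 561]
r2 m[X14→φ2] = [400, 304, 176]
r3 m[φ0→X3] = [13936, 16384, 10976]
r3 m[φ0→X14] = [1856, 1792, 1016]
r3 m[φ1→X15] = [19459, 7461, 14376]
r3 m[φ1→X14] = [702, 691, 681]
r3 m[φ2→X5] = [13056, 11440, 16800]
r3 m[φ2→X10] = [17056, 14800, 9440]
r3 m[φ2→X14] = [58, 30, 51]
r3 m[φ3→X3] = [2, 9, 1]
r3 m[φ4→X3] = [1, 4, 4]
r3 m[φ5→X3] = [4, 4, 2]
r3 m[φ6→X3] = [7, 1, 8]
r3 m[φ7→X15] = [9, 3, 2]
r3 m[φ8→X15] = [7, 6, 8]
r3 m[X3→φ0] = [56, 144, 64]
r3 m[X3→φ3] = [476, 320, 832]
r3 m[X3→φ4] = [952, 720, 208]
r3 m[X3→φ5] = [238, 720, 416]
r3 m[X3→φ6] = [136, 2880, 104]
r3 m[X5→φ2] = [1, 1, 1]
r3 m[X15→φ1] = [63, 18, 16]
r3 m[X15→φ7] = [182, 60, 128]
r3 m[X15→φ8] = [234, 30, 32]
r3 m[X10→φ2] = [1, 1, 1]
r3 m[X14→φ0] = [1160, 480, 816]
r3 m[X14→φ1] = [1160, 570, 561]
r3 m[X14→φ2] = [400, 304, 176]
r4 m[φ0→X3] = [13936, 16384, 10976]
r4 m[φ0→X14] = [1856, 1792, 1016]
r4 m[φ1→X15] = [19459, 7461, 14376]
r4 m[φ1→X14] = [702, 691, 681]
r4 m[φ2→X5] = [13056, 11440, 16800]
r4 m[φ2→X10] = [17056, 14800, 9440]
r4 m[φ2→X14] = [58, 30, 51]
r4 m[φ3→X3] = [2, 9, 1]
r4 m[φ4→X3] = [1, 4, 4]
r4 m[φ5→X3] = [4, 4, 2]
r4 m[φ6→X3] = [7, 1, 8]
r4 m[φ7→X15] = [9, 3, 2]
r4 m[φ8→X15] = [7, 6, 8]
r4 m[X3→φ0] = [56, 144, 64]
r4 m[X3→φ3] = [390208, 262144, 702464]
r4 m[X3→φ4] = [780416, 589824, 175616]
r4 m[X3→φ5] = [195104, 589824, 351232]
r4 m[X3→φ6] = [111488, 2359296, 87808]
r4 m[X5→φ2] = [1, 1, 1]
r4 m[X15→φ1] = [63, 18, 16]
r4 m[X15→φ7] = [136213, 44766, 115008]
r4 m[X15→φ8] = [175131, 22383, 28752]
r4 m[X10→φ2] = [1, 1, 1]
r4 m[X14→φ0] = [40716, 20730, 34731]
r4 m[X14→φ1] = [107648, 53760, 51816]
r4 m[X14→φ2] = [1302912, 1238272, 691896]
r5 m[φ0→X3] = [526299, 630492, 433440]
r5 m[φ0→X14] = [1856, 1792, 1016]
r5 m[φ1→X15] = [1811368, 697320, 1333488]
r5 m[φ1→X14] = [702, 691, 681]
r5 m[φ2→X5] = [46679072, 40649472, 60675208]
r5 m[φ2→X10] = [61994360, 52100880, 33908512]
r5 m[φ2→X14] = [58, 30, 51]
r5 m[φ3→X3] = [2, 9, 1]
r5 m[φ4→X3] = [1, 4, 4]
r5 m[φ5→X3] = [4, 4, 2]
r5 m[φ6→X3] = [7, 1, 8]
r5 m[φ7→X15] = [9, 3, 2]
r5 m[φ8→X15] = [7, 6, 8]
r5 m[X3→φ0] = [56, 144, 64]
r5 m[X3→φ3] = [390208, 262144, 702464]
r5 m[X3→φ4] = [780416, 589824, 175616]
r5 m[X3→φ5] = [195104, 589824, 351232]
r5 m[X3→φ6] = [111488, 2359296, 87808]
r5 m[X5→φ2] = [1, 1, 1]
r5 m[X15→φ1] = [63, 18, 16]
r5 m[X15→φ7] = [136213, 44766, 115008]
r5 m[X15→φ8] = [175131, 22383, 28752]
r5 m[X10→φ2] = [1, 1, 1]
r5 m[X14→φ0] = [40716, 20730, 34731]
r5 m[X14→φ1] = [107648, 53760, 51816]
r5 m[X14→φ2] = [1302912, 1238272, 691896]
r6 m[φ0→X3] = [526299, 630492, 433440]
r6 m[φ0→X14] = [1856, 1792, 1016]
r6 m[φ1→X15] = [1811368, 697320, 1333488]
r6 m[φ1→X14] = [702, 691, 681]
r6 m[φ2→X5] = [46679072, 40649472, 60675208]
r6 m[φ2→X10] = [61994360, 52100880, 33908512]
r6 m[φ2→X14] = [58, 30, 51]
r6 m[φ3→X3] = [2, 9, 1]
r6 m[φ4→X3] = [1, 4, 4]
r6 m[φ5→X3] = [4, 4, 2]
r6 m[φ6→X3] = [7, 1, 8]
r6 m[φ7→X15] = [9, 3, 2]
r6 m[φ8→X15] = [7, 6, 8]
r6 m[X3→φ0] = [56, 144, 64]
r6 m[X3→φ3] = [14736372, 10087872, 27740160]
r6 m[X3→φ4] = [29472744, 22697712, 6935040]
r6 m[X3→φ5] = [7368186, 22697712, 13870080]
r6 m[X3→φ6] = [4210392, 90790848, 3467520]
r6 m[X5→φ2] = [1, 1, 1]
r6 m[X15→φ1] = [63, 18, 16]
r6 m[X15→φ7] = [12679576, 4183920, 10667904]
r6 m[X15→φ8] = [16302312, 2091960, 2666976]
r6 m[X10→φ2] = [1, 1, 1]
r6 m[X14→φ0] = [40716, 20730, 34731]
r6 m[X14→φ1] = [107648, 53760, 51816]
r6 m[X14→φ2] = [1302912, 1238272, 691896]
r7 m[φ0→X3] = [526299, 630492, 433440]
r7 m[φ0→X14] = [1856, 1792, 1016]
r7 m[φ1→X15] = [1811368, 697320, 1333488]
r7 m[φ1→X14] = [702, 691, 681]
r7 m[φ2→X5] = [46679072, 40649472, 60675208]
r7 m[φ2→X10] = [61994360, 52100880, 33908512]
r7 m[φ2→X14] = [58, 30, 51]
r7 m[φ3→X3] = [2, 9, 1]
r7 m[φ4→X3] = [1, 4, 4]
r7 m[φ5→X3] = [4, 4, 2]
r7 m[φ6→X3] = [7, 1, 8]
r7 m[φ7→X15] = [9, 3, 2]
r7 m[φ8→X15] = [7, 6, 8]
r7 m[X3→φ0] = [56, 144, 64]
r7 m[X3→φ3] = [14736372, 10087872, 27740160]
r7 m[X3→φ4] = [29472744, 22697712, 6935040]
r7 m[X3→φ5] = [7368186, 22697712, 13870080]
r7 m[X3→φ6] = [4210392, 90790848, 3467520]
r7 m[X5→φ2] = [1, 1, 1]
r7 m[X15→φ1] = [63, 18, 16]
r7 m[X15→φ7] = [12679576, 4183920, 10667904]
r7 m[X15→φ8] = [16302312, 2091960, 2666976]
r7 m[X10→φ2] = [1, 1, 1]
r7 m[X14→φ0] = [40716, 20730, 34731]
r7 m[X14→φ1] = [107648, 53760, 51816]
r7 m[X14→φ2] = [1302912, 1238272, 691896]
fixed point reached at round 7
b[X5] = ⊗ incoming = [46679072, 40649472, 60675208]

b[X5] = [46679072, 40649472, 60675208]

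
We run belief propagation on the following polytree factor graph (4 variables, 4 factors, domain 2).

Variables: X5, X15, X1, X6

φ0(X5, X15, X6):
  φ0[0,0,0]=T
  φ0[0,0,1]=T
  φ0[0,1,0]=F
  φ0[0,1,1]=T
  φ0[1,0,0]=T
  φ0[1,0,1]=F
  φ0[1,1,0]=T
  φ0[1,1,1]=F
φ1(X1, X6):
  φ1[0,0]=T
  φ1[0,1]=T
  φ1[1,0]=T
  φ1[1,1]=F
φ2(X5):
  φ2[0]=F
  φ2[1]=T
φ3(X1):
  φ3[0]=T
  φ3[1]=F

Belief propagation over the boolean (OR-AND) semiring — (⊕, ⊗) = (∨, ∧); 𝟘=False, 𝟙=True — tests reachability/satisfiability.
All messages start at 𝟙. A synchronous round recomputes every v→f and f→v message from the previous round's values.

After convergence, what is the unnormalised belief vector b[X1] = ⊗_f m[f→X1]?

b[X1] = [T, F]

init: all messages = 𝟙 over 2 values
r1 m[φ0→X5] = [T, T]
r1 m[φ0→X15] = [T, T]
r1 m[φ0→X6] = [T, T]
r1 m[φ1→X1] = [T, T]
r1 m[φ1→X6] = [T, T]
r1 m[φ2→X5] = [F, T]
r1 m[φ3→X1] = [T, F]
r1 m[X5→φ0] = [T, T]
r1 m[X5→φ2] = [T, T]
r1 m[X15→φ0] = [T, T]
r1 m[X1→φ1] = [T, T]
r1 m[X1→φ3] = [T, T]
r1 m[X6→φ0] = [T, T]
r1 m[X6→φ1] = [T, T]
r2 m[φ0→X5] = [T, T]
r2 m[φ0→X15] = [T, T]
r2 m[φ0→X6] = [T, T]
r2 m[φ1→X1] = [T, T]
r2 m[φ1→X6] = [T, T]
r2 m[φ2→X5] = [F, T]
r2 m[φ3→X1] = [T, F]
r2 m[X5→φ0] = [F, T]
r2 m[X5→φ2] = [T, T]
r2 m[X15→φ0] = [T, T]
r2 m[X1→φ1] = [T, F]
r2 m[X1→φ3] = [T, T]
r2 m[X6→φ0] = [T, T]
r2 m[X6→φ1] = [T, T]
r3 m[φ0→X5] = [T, T]
r3 m[φ0→X15] = [T, T]
r3 m[φ0→X6] = [T, F]
r3 m[φ1→X1] = [T, T]
r3 m[φ1→X6] = [T, T]
r3 m[φ2→X5] = [F, T]
r3 m[φ3→X1] = [T, F]
r3 m[X5→φ0] = [F, T]
r3 m[X5→φ2] = [T, T]
r3 m[X15→φ0] = [T, T]
r3 m[X1→φ1] = [T, F]
r3 m[X1→φ3] = [T, T]
r3 m[X6→φ0] = [T, T]
r3 m[X6→φ1] = [T, T]
r4 m[φ0→X5] = [T, T]
r4 m[φ0→X15] = [T, T]
r4 m[φ0→X6] = [T, F]
r4 m[φ1→X1] = [T, T]
r4 m[φ1→X6] = [T, T]
r4 m[φ2→X5] = [F, T]
r4 m[φ3→X1] = [T, F]
r4 m[X5→φ0] = [F, T]
r4 m[X5→φ2] = [T, T]
r4 m[X15→φ0] = [T, T]
r4 m[X1→φ1] = [T, F]
r4 m[X1→φ3] = [T, T]
r4 m[X6→φ0] = [T, T]
r4 m[X6→φ1] = [T, F]
r5 m[φ0→X5] = [T, T]
r5 m[φ0→X15] = [T, T]
r5 m[φ0→X6] = [T, F]
r5 m[φ1→X1] = [T, T]
r5 m[φ1→X6] = [T, T]
r5 m[φ2→X5] = [F, T]
r5 m[φ3→X1] = [T, F]
r5 m[X5→φ0] = [F, T]
r5 m[X5→φ2] = [T, T]
r5 m[X15→φ0] = [T, T]
r5 m[X1→φ1] = [T, F]
r5 m[X1→φ3] = [T, T]
r5 m[X6→φ0] = [T, T]
r5 m[X6→φ1] = [T, F]
fixed point reached at round 5
b[X1] = ⊗ incoming = [T, F]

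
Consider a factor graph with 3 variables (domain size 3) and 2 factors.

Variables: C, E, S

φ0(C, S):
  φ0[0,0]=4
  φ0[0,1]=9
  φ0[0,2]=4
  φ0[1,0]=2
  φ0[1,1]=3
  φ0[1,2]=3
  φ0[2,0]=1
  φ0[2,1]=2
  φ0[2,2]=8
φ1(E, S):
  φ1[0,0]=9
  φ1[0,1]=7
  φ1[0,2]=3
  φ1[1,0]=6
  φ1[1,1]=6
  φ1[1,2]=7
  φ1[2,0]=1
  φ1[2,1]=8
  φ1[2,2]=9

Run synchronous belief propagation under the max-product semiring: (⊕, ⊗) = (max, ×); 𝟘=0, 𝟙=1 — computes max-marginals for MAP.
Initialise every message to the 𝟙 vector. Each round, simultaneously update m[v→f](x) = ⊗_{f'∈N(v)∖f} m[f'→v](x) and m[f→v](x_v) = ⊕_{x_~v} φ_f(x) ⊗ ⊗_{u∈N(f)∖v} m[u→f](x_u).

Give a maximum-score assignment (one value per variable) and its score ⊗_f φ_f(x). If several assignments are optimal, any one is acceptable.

init: all messages = 𝟙 over 3 values
r1 m[φ0→C] = [9, 3, 8]
r1 m[φ0→S] = [4, 9, 8]
r1 m[φ1→E] = [9, 7, 9]
r1 m[φ1→S] = [9, 8, 9]
r1 m[C→φ0] = [1, 1, 1]
r1 m[E→φ1] = [1, 1, 1]
r1 m[S→φ0] = [1, 1, 1]
r1 m[S→φ1] = [1, 1, 1]
r2 m[φ0→C] = [9, 3, 8]
r2 m[φ0→S] = [4, 9, 8]
r2 m[φ1→E] = [9, 7, 9]
r2 m[φ1→S] = [9, 8, 9]
r2 m[C→φ0] = [1, 1, 1]
r2 m[E→φ1] = [1, 1, 1]
r2 m[S→φ0] = [9, 8, 9]
r2 m[S→φ1] = [4, 9, 8]
r3 m[φ0→C] = [72, 27, 72]
r3 m[φ0→S] = [4, 9, 8]
r3 m[φ1→E] = [63, 56, 72]
r3 m[φ1→S] = [9, 8, 9]
r3 m[C→φ0] = [1, 1, 1]
r3 m[E→φ1] = [1, 1, 1]
r3 m[S→φ0] = [9, 8, 9]
r3 m[S→φ1] = [4, 9, 8]
r4 m[φ0→C] = [72, 27, 72]
r4 m[φ0→S] = [4, 9, 8]
r4 m[φ1→E] = [63, 56, 72]
r4 m[φ1→S] = [9, 8, 9]
r4 m[C→φ0] = [1, 1, 1]
r4 m[E→φ1] = [1, 1, 1]
r4 m[S→φ0] = [9, 8, 9]
r4 m[S→φ1] = [4, 9, 8]
fixed point reached at round 4
traceback from C: (C=0, E=2, S=1), score=72

assignment: (C=0, E=2, S=1); score = 72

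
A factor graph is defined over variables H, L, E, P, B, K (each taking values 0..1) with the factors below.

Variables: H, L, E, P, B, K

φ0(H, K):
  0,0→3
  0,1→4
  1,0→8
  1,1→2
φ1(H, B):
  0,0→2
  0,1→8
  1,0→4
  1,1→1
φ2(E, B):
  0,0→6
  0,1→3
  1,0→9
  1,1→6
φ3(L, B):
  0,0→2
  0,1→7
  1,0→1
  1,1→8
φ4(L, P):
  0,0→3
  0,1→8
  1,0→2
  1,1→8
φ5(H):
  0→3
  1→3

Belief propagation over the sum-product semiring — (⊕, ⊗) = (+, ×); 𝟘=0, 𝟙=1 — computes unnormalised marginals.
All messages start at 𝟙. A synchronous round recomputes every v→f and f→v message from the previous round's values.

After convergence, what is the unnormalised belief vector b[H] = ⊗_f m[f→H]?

init: all messages = 𝟙 over 2 values
r1 m[φ0→H] = [7, 10]
r1 m[φ0→K] = [11, 6]
r1 m[φ1→H] = [10, 5]
r1 m[φ1→B] = [6, 9]
r1 m[φ2→E] = [9, 15]
r1 m[φ2→B] = [15, 9]
r1 m[φ3→L] = [9, 9]
r1 m[φ3→B] = [3, 15]
r1 m[φ4→L] = [11, 10]
r1 m[φ4→P] = [5, 16]
r1 m[φ5→H] = [3, 3]
r1 m[H→φ0] = [1, 1]
r1 m[H→φ1] = [1, 1]
r1 m[H→φ5] = [1, 1]
r1 m[L→φ3] = [1, 1]
r1 m[L→φ4] = [1, 1]
r1 m[E→φ2] = [1, 1]
r1 m[P→φ4] = [1, 1]
r1 m[B→φ1] = [1, 1]
r1 m[B→φ2] = [1, 1]
r1 m[B→φ3] = [1, 1]
r1 m[K→φ0] = [1, 1]
r2 m[φ0→H] = [7, 10]
r2 m[φ0→K] = [11, 6]
r2 m[φ1→H] = [10, 5]
r2 m[φ1→B] = [6, 9]
r2 m[φ2→E] = [9, 15]
r2 m[φ2→B] = [15, 9]
r2 m[φ3→L] = [9, 9]
r2 m[φ3→B] = [3, 15]
r2 m[φ4→L] = [11, 10]
r2 m[φ4→P] = [5, 16]
r2 m[φ5→H] = [3, 3]
r2 m[H→φ0] = [30, 15]
r2 m[H→φ1] = [21, 30]
r2 m[H→φ5] = [70, 50]
r2 m[L→φ3] = [11, 10]
r2 m[L→φ4] = [9, 9]
r2 m[E→φ2] = [1, 1]
r2 m[P→φ4] = [1, 1]
r2 m[B→φ1] = [45, 135]
r2 m[B→φ2] = [18, 135]
r2 m[B→φ3] = [90, 81]
r2 m[K→φ0] = [1, 1]
r3 m[φ0→H] = [7, 10]
r3 m[φ0→K] = [210, 150]
r3 m[φ1→H] = [1170, 315]
r3 m[φ1→B] = [162, 198]
r3 m[φ2→E] = [513, 972]
r3 m[φ2→B] = [15, 9]
r3 m[φ3→L] = [747, 738]
r3 m[φ3→B] = [32, 157]
r3 m[φ4→L] = [11, 10]
r3 m[φ4→P] = [45, 144]
r3 m[φ5→H] = [3, 3]
r3 m[H→φ0] = [30, 15]
r3 m[H→φ1] = [21, 30]
r3 m[H→φ5] = [70, 50]
r3 m[L→φ3] = [11, 10]
r3 m[L→φ4] = [9, 9]
r3 m[E→φ2] = [1, 1]
r3 m[P→φ4] = [1, 1]
r3 m[B→φ1] = [45, 135]
r3 m[B→φ2] = [18, 135]
r3 m[B→φ3] = [90, 81]
r3 m[K→φ0] = [1, 1]
r4 m[φ0→H] = [7, 10]
r4 m[φ0→K] = [210, 150]
r4 m[φ1→H] = [1170, 315]
r4 m[φ1→B] = [162, 198]
r4 m[φ2→E] = [513, 972]
r4 m[φ2→B] = [15, 9]
r4 m[φ3→L] = [747, 738]
r4 m[φ3→B] = [32, 157]
r4 m[φ4→L] = [11, 10]
r4 m[φ4→P] = [45, 144]
r4 m[φ5→H] = [3, 3]
r4 m[H→φ0] = [3510, 945]
r4 m[H→φ1] = [21, 30]
r4 m[H→φ5] = [8190, 3150]
r4 m[L→φ3] = [11, 10]
r4 m[L→φ4] = [747, 738]
r4 m[E→φ2] = [1, 1]
r4 m[P→φ4] = [1, 1]
r4 m[B→φ1] = [480, 1413]
r4 m[B→φ2] = [5184, 31086]
r4 m[B→φ3] = [2430, 1782]
r4 m[K→φ0] = [1, 1]
r5 m[φ0→H] = [7, 10]
r5 m[φ0→K] = [18090, 15930]
r5 m[φ1→H] = [12264, 3333]
r5 m[φ1→B] = [162, 198]
r5 m[φ2→E] = [124362, 233172]
r5 m[φ2→B] = [15, 9]
r5 m[φ3→L] = [17334, 16686]
r5 m[φ3→B] = [32, 157]
r5 m[φ4→L] = [11, 10]
r5 m[φ4→P] = [3717, 11880]
r5 m[φ5→H] = [3, 3]
r5 m[H→φ0] = [3510, 945]
r5 m[H→φ1] = [21, 30]
r5 m[H→φ5] = [8190, 3150]
r5 m[L→φ3] = [11, 10]
r5 m[L→φ4] = [747, 738]
r5 m[E→φ2] = [1, 1]
r5 m[P→φ4] = [1, 1]
r5 m[B→φ1] = [480, 1413]
r5 m[B→φ2] = [5184, 31086]
r5 m[B→φ3] = [2430, 1782]
r5 m[K→φ0] = [1, 1]
r6 m[φ0→H] = [7, 10]
r6 m[φ0→K] = [18090, 15930]
r6 m[φ1→H] = [12264, 3333]
r6 m[φ1→B] = [162, 198]
r6 m[φ2→E] = [124362, 233172]
r6 m[φ2→B] = [15, 9]
r6 m[φ3→L] = [17334, 16686]
r6 m[φ3→B] = [32, 157]
r6 m[φ4→L] = [11, 10]
r6 m[φ4→P] = [3717, 11880]
r6 m[φ5→H] = [3, 3]
r6 m[H→φ0] = [36792, 9999]
r6 m[H→φ1] = [21, 30]
r6 m[H→φ5] = [85848, 33330]
r6 m[L→φ3] = [11, 10]
r6 m[L→φ4] = [17334, 16686]
r6 m[E→φ2] = [1, 1]
r6 m[P→φ4] = [1, 1]
r6 m[B→φ1] = [480, 1413]
r6 m[B→φ2] = [5184, 31086]
r6 m[B→φ3] = [2430, 1782]
r6 m[K→φ0] = [1, 1]
r7 m[φ0→H] = [7, 10]
r7 m[φ0→K] = [190368, 167166]
r7 m[φ1→H] = [12264, 3333]
r7 m[φ1→B] = [162, 198]
r7 m[φ2→E] = [124362, 233172]
r7 m[φ2→B] = [15, 9]
r7 m[φ3→L] = [17334, 16686]
r7 m[φ3→B] = [32, 157]
r7 m[φ4→L] = [11, 10]
r7 m[φ4→P] = [85374, 272160]
r7 m[φ5→H] = [3, 3]
r7 m[H→φ0] = [36792, 9999]
r7 m[H→φ1] = [21, 30]
r7 m[H→φ5] = [85848, 33330]
r7 m[L→φ3] = [11, 10]
r7 m[L→φ4] = [17334, 16686]
r7 m[E→φ2] = [1, 1]
r7 m[P→φ4] = [1, 1]
r7 m[B→φ1] = [480, 1413]
r7 m[B→φ2] = [5184, 31086]
r7 m[B→φ3] = [2430, 1782]
r7 m[K→φ0] = [1, 1]
r8 m[φ0→H] = [7, 10]
r8 m[φ0→K] = [190368, 167166]
r8 m[φ1→H] = [12264, 3333]
r8 m[φ1→B] = [162, 198]
r8 m[φ2→E] = [124362, 233172]
r8 m[φ2→B] = [15, 9]
r8 m[φ3→L] = [17334, 16686]
r8 m[φ3→B] = [32, 157]
r8 m[φ4→L] = [11, 10]
r8 m[φ4→P] = [85374, 272160]
r8 m[φ5→H] = [3, 3]
r8 m[H→φ0] = [36792, 9999]
r8 m[H→φ1] = [21, 30]
r8 m[H→φ5] = [85848, 33330]
r8 m[L→φ3] = [11, 10]
r8 m[L→φ4] = [17334, 16686]
r8 m[E→φ2] = [1, 1]
r8 m[P→φ4] = [1, 1]
r8 m[B→φ1] = [480, 1413]
r8 m[B→φ2] = [5184, 31086]
r8 m[B→φ3] = [2430, 1782]
r8 m[K→φ0] = [1, 1]
fixed point reached at round 8
b[H] = ⊗ incoming = [257544, 99990]

b[H] = [257544, 99990]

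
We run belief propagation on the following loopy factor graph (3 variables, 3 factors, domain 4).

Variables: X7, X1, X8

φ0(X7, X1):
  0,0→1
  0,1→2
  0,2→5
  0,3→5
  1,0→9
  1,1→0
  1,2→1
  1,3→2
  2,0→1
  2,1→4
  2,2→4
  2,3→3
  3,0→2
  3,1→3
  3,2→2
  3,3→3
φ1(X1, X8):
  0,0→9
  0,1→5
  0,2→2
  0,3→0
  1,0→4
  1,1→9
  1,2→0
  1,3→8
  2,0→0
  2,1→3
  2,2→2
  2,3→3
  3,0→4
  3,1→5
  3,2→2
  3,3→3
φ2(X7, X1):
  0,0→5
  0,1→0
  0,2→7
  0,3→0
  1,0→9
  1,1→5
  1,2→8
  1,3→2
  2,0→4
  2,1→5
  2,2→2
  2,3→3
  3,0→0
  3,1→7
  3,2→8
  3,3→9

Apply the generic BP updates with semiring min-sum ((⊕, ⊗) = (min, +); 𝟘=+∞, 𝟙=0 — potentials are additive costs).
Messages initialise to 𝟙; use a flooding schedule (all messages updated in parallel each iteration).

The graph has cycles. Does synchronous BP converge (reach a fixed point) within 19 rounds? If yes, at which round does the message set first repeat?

NOT CONVERGED within 19 rounds

init: all messages = 𝟙 over 4 values
r1 m[φ0→X7] = [1, 0, 1, 2]
r1 m[φ0→X1] = [1, 0, 1, 2]
r1 m[φ1→X1] = [0, 0, 0, 2]
r1 m[φ1→X8] = [0, 3, 0, 0]
r1 m[φ2→X7] = [0, 2, 2, 0]
r1 m[φ2→X1] = [0, 0, 2, 0]
r1 m[X7→φ0] = [0, 0, 0, 0]
r1 m[X7→φ2] = [0, 0, 0, 0]
r1 m[X1→φ0] = [0, 0, 0, 0]
r1 m[X1→φ1] = [0, 0, 0, 0]
r1 m[X1→φ2] = [0, 0, 0, 0]
r1 m[X8→φ1] = [0, 0, 0, 0]
r2 m[φ0→X7] = [1, 0, 1, 2]
r2 m[φ0→X1] = [1, 0, 1, 2]
r2 m[φ1→X1] = [0, 0, 0, 2]
r2 m[φ1→X8] = [0, 3, 0, 0]
r2 m[φ2→X7] = [0, 2, 2, 0]
r2 m[φ2→X1] = [0, 0, 2, 0]
r2 m[X7→φ0] = [0, 2, 2, 0]
r2 m[X7→φ2] = [1, 0, 1, 2]
r2 m[X1→φ0] = [0, 0, 2, 2]
r2 m[X1→φ1] = [1, 0, 3, 2]
r2 m[X1→φ2] = [1, 0, 1, 4]
r2 m[X8→φ1] = [0, 0, 0, 0]
r3 m[φ0→X7] = [1, 0, 1, 2]
r3 m[φ0→X1] = [1, 2, 2, 3]
r3 m[φ1→X1] = [0, 0, 0, 2]
r3 m[φ1→X8] = [3, 6, 0, 1]
r3 m[φ2→X7] = [0, 5, 3, 1]
r3 m[φ2→X1] = [2, 1, 3, 1]
r3 m[X7→φ0] = [0, 2, 2, 0]
r3 m[X7→φ2] = [1, 0, 1, 2]
r3 m[X1→φ0] = [0, 0, 2, 2]
r3 m[X1→φ1] = [1, 0, 3, 2]
r3 m[X1→φ2] = [1, 0, 1, 4]
r3 m[X8→φ1] = [0, 0, 0, 0]
r4 m[φ0→X7] = [1, 0, 1, 2]
r4 m[φ0→X1] = [1, 2, 2, 3]
r4 m[φ1→X1] = [0, 0, 0, 2]
r4 m[φ1→X8] = [3, 6, 0, 1]
r4 m[φ2→X7] = [0, 5, 3, 1]
r4 m[φ2→X1] = [2, 1, 3, 1]
r4 m[X7→φ0] = [0, 5, 3, 1]
r4 m[X7→φ2] = [1, 0, 1, 2]
r4 m[X1→φ0] = [2, 1, 3, 3]
r4 m[X1→φ1] = [3, 3, 5, 4]
r4 m[X1→φ2] = [1, 2, 2, 5]
r4 m[X8→φ1] = [0, 0, 0, 0]
r5 m[φ0→X7] = [3, 1, 3, 4]
r5 m[φ0→X1] = [1, 2, 3, 4]
r5 m[φ1→X1] = [0, 0, 0, 2]
r5 m[φ1→X8] = [5, 8, 3, 3]
r5 m[φ2→X7] = [2, 7, 4, 1]
r5 m[φ2→X1] = [2, 1, 3, 1]
r5 m[X7→φ0] = [0, 5, 3, 1]
r5 m[X7→φ2] = [1, 0, 1, 2]
r5 m[X1→φ0] = [2, 1, 3, 3]
r5 m[X1→φ1] = [3, 3, 5, 4]
r5 m[X1→φ2] = [1, 2, 2, 5]
r5 m[X8→φ1] = [0, 0, 0, 0]
r6 m[φ0→X7] = [3, 1, 3, 4]
r6 m[φ0→X1] = [1, 2, 3, 4]
r6 m[φ1→X1] = [0, 0, 0, 2]
r6 m[φ1→X8] = [5, 8, 3, 3]
r6 m[φ2→X7] = [2, 7, 4, 1]
r6 m[φ2→X1] = [2, 1, 3, 1]
r6 m[X7→φ0] = [2, 7, 4, 1]
r6 m[X7→φ2] = [3, 1, 3, 4]
r6 m[X1→φ0] = [2, 1, 3, 3]
r6 m[X1→φ1] = [3, 3, 6, 5]
r6 m[X1→φ2] = [1, 2, 3, 6]
r6 m[X8→φ1] = [0, 0, 0, 0]
r7 m[φ0→X7] = [3, 1, 3, 4]
r7 m[φ0→X1] = [3, 4, 3, 4]
r7 m[φ1→X1] = [0, 0, 0, 2]
r7 m[φ1→X8] = [6, 8, 3, 3]
r7 m[φ2→X7] = [2, 7, 5, 1]
r7 m[φ2→X1] = [4, 3, 5, 3]
r7 m[X7→φ0] = [2, 7, 4, 1]
r7 m[X7→φ2] = [3, 1, 3, 4]
r7 m[X1→φ0] = [2, 1, 3, 3]
r7 m[X1→φ1] = [3, 3, 6, 5]
r7 m[X1→φ2] = [1, 2, 3, 6]
r7 m[X8→φ1] = [0, 0, 0, 0]
r8 m[φ0→X7] = [3, 1, 3, 4]
r8 m[φ0→X1] = [3, 4, 3, 4]
r8 m[φ1→X1] = [0, 0, 0, 2]
r8 m[φ1→X8] = [6, 8, 3, 3]
r8 m[φ2→X7] = [2, 7, 5, 1]
r8 m[φ2→X1] = [4, 3, 5, 3]
r8 m[X7→φ0] = [2, 7, 5, 1]
r8 m[X7→φ2] = [3, 1, 3, 4]
r8 m[X1→φ0] = [4, 3, 5, 5]
r8 m[X1→φ1] = [7, 7, 8, 7]
r8 m[X1→φ2] = [3, 4, 3, 6]
r8 m[X8→φ1] = [0, 0, 0, 0]
r9 m[φ0→X7] = [5, 3, 5, 6]
r9 m[φ0→X1] = [3, 4, 3, 4]
r9 m[φ1→X1] = [0, 0, 0, 2]
r9 m[φ1→X8] = [8, 11, 7, 7]
r9 m[φ2→X7] = [4, 8, 5, 3]
r9 m[φ2→X1] = [4, 3, 5, 3]
r9 m[X7→φ0] = [2, 7, 5, 1]
r9 m[X7→φ2] = [3, 1, 3, 4]
r9 m[X1→φ0] = [4, 3, 5, 5]
r9 m[X1→φ1] = [7, 7, 8, 7]
r9 m[X1→φ2] = [3, 4, 3, 6]
r9 m[X8→φ1] = [0, 0, 0, 0]
r10 m[φ0→X7] = [5, 3, 5, 6]
r10 m[φ0→X1] = [3, 4, 3, 4]
r10 m[φ1→X1] = [0, 0, 0, 2]
r10 m[φ1→X8] = [8, 11, 7, 7]
r10 m[φ2→X7] = [4, 8, 5, 3]
r10 m[φ2→X1] = [4, 3, 5, 3]
r10 m[X7→φ0] = [4, 8, 5, 3]
r10 m[X7→φ2] = [5, 3, 5, 6]
r10 m[X1→φ0] = [4, 3, 5, 5]
r10 m[X1→φ1] = [7, 7, 8, 7]
r10 m[X1→φ2] = [3, 4, 3, 6]
r10 m[X8→φ1] = [0, 0, 0, 0]
r11 m[φ0→X7] = [5, 3, 5, 6]
r11 m[φ0→X1] = [5, 6, 5, 6]
r11 m[φ1→X1] = [0, 0, 0, 2]
r11 m[φ1→X8] = [8, 11, 7, 7]
r11 m[φ2→X7] = [4, 8, 5, 3]
r11 m[φ2→X1] = [6, 5, 7, 5]
r11 m[X7→φ0] = [4, 8, 5, 3]
r11 m[X7→φ2] = [5, 3, 5, 6]
r11 m[X1→φ0] = [4, 3, 5, 5]
r11 m[X1→φ1] = [7, 7, 8, 7]
r11 m[X1→φ2] = [3, 4, 3, 6]
r11 m[X8→φ1] = [0, 0, 0, 0]
r12 m[φ0→X7] = [5, 3, 5, 6]
r12 m[φ0→X1] = [5, 6, 5, 6]
r12 m[φ1→X1] = [0, 0, 0, 2]
r12 m[φ1→X8] = [8, 11, 7, 7]
r12 m[φ2→X7] = [4, 8, 5, 3]
r12 m[φ2→X1] = [6, 5, 7, 5]
r12 m[X7→φ0] = [4, 8, 5, 3]
r12 m[X7→φ2] = [5, 3, 5, 6]
r12 m[X1→φ0] = [6, 5, 7, 7]
r12 m[X1→φ1] = [11, 11, 12, 11]
r12 m[X1→φ2] = [5, 6, 5, 8]
r12 m[X8→φ1] = [0, 0, 0, 0]
r13 m[φ0→X7] = [7, 5, 7, 8]
r13 m[φ0→X1] = [5, 6, 5, 6]
r13 m[φ1→X1] = [0, 0, 0, 2]
r13 m[φ1→X8] = [12, 15, 11, 11]
r13 m[φ2→X7] = [6, 10, 7, 5]
r13 m[φ2→X1] = [6, 5, 7, 5]
r13 m[X7→φ0] = [4, 8, 5, 3]
r13 m[X7→φ2] = [5, 3, 5, 6]
r13 m[X1→φ0] = [6, 5, 7, 7]
r13 m[X1→φ1] = [11, 11, 12, 11]
r13 m[X1→φ2] = [5, 6, 5, 8]
r13 m[X8→φ1] = [0, 0, 0, 0]
r14 m[φ0→X7] = [7, 5, 7, 8]
r14 m[φ0→X1] = [5, 6, 5, 6]
r14 m[φ1→X1] = [0, 0, 0, 2]
r14 m[φ1→X8] = [12, 15, 11, 11]
r14 m[φ2→X7] = [6, 10, 7, 5]
r14 m[φ2→X1] = [6, 5, 7, 5]
r14 m[X7→φ0] = [6, 10, 7, 5]
r14 m[X7→φ2] = [7, 5, 7, 8]
r14 m[X1→φ0] = [6, 5, 7, 7]
r14 m[X1→φ1] = [11, 11, 12, 11]
r14 m[X1→φ2] = [5, 6, 5, 8]
r14 m[X8→φ1] = [0, 0, 0, 0]
r15 m[φ0→X7] = [7, 5, 7, 8]
r15 m[φ0→X1] = [7, 8, 7, 8]
r15 m[φ1→X1] = [0, 0, 0, 2]
r15 m[φ1→X8] = [12, 15, 11, 11]
r15 m[φ2→X7] = [6, 10, 7, 5]
r15 m[φ2→X1] = [8, 7, 9, 7]
r15 m[X7→φ0] = [6, 10, 7, 5]
r15 m[X7→φ2] = [7, 5, 7, 8]
r15 m[X1→φ0] = [6, 5, 7, 7]
r15 m[X1→φ1] = [11, 11, 12, 11]
r15 m[X1→φ2] = [5, 6, 5, 8]
r15 m[X8→φ1] = [0, 0, 0, 0]
r16 m[φ0→X7] = [7, 5, 7, 8]
r16 m[φ0→X1] = [7, 8, 7, 8]
r16 m[φ1→X1] = [0, 0, 0, 2]
r16 m[φ1→X8] = [12, 15, 11, 11]
r16 m[φ2→X7] = [6, 10, 7, 5]
r16 m[φ2→X1] = [8, 7, 9, 7]
r16 m[X7→φ0] = [6, 10, 7, 5]
r16 m[X7→φ2] = [7, 5, 7, 8]
r16 m[X1→φ0] = [8, 7, 9, 9]
r16 m[X1→φ1] = [15, 15, 16, 15]
r16 m[X1→φ2] = [7, 8, 7, 10]
r16 m[X8→φ1] = [0, 0, 0, 0]
r17 m[φ0→X7] = [9, 7, 9, 10]
r17 m[φ0→X1] = [7, 8, 7, 8]
r17 m[φ1→X1] = [0, 0, 0, 2]
r17 m[φ1→X8] = [16, 19, 15, 15]
r17 m[φ2→X7] = [8, 12, 9, 7]
r17 m[φ2→X1] = [8, 7, 9, 7]
r17 m[X7→φ0] = [6, 10, 7, 5]
r17 m[X7→φ2] = [7, 5, 7, 8]
r17 m[X1→φ0] = [8, 7, 9, 9]
r17 m[X1→φ1] = [15, 15, 16, 15]
r17 m[X1→φ2] = [7, 8, 7, 10]
r17 m[X8→φ1] = [0, 0, 0, 0]
r18 m[φ0→X7] = [9, 7, 9, 10]
r18 m[φ0→X1] = [7, 8, 7, 8]
r18 m[φ1→X1] = [0, 0, 0, 2]
r18 m[φ1→X8] = [16, 19, 15, 15]
r18 m[φ2→X7] = [8, 12, 9, 7]
r18 m[φ2→X1] = [8, 7, 9, 7]
r18 m[X7→φ0] = [8, 12, 9, 7]
r18 m[X7→φ2] = [9, 7, 9, 10]
r18 m[X1→φ0] = [8, 7, 9, 9]
r18 m[X1→φ1] = [15, 15, 16, 15]
r18 m[X1→φ2] = [7, 8, 7, 10]
r18 m[X8→φ1] = [0, 0, 0, 0]
r19 m[φ0→X7] = [9, 7, 9, 10]
r19 m[φ0→X1] = [9, 10, 9, 10]
r19 m[φ1→X1] = [0, 0, 0, 2]
r19 m[φ1→X8] = [16, 19, 15, 15]
r19 m[φ2→X7] = [8, 12, 9, 7]
r19 m[φ2→X1] = [10, 9, 11, 9]
r19 m[X7→φ0] = [8, 12, 9, 7]
r19 m[X7→φ2] = [9, 7, 9, 10]
r19 m[X1→φ0] = [8, 7, 9, 9]
r19 m[X1→φ1] = [15, 15, 16, 15]
r19 m[X1→φ2] = [7, 8, 7, 10]
r19 m[X8→φ1] = [0, 0, 0, 0]
no fixed point within 19 rounds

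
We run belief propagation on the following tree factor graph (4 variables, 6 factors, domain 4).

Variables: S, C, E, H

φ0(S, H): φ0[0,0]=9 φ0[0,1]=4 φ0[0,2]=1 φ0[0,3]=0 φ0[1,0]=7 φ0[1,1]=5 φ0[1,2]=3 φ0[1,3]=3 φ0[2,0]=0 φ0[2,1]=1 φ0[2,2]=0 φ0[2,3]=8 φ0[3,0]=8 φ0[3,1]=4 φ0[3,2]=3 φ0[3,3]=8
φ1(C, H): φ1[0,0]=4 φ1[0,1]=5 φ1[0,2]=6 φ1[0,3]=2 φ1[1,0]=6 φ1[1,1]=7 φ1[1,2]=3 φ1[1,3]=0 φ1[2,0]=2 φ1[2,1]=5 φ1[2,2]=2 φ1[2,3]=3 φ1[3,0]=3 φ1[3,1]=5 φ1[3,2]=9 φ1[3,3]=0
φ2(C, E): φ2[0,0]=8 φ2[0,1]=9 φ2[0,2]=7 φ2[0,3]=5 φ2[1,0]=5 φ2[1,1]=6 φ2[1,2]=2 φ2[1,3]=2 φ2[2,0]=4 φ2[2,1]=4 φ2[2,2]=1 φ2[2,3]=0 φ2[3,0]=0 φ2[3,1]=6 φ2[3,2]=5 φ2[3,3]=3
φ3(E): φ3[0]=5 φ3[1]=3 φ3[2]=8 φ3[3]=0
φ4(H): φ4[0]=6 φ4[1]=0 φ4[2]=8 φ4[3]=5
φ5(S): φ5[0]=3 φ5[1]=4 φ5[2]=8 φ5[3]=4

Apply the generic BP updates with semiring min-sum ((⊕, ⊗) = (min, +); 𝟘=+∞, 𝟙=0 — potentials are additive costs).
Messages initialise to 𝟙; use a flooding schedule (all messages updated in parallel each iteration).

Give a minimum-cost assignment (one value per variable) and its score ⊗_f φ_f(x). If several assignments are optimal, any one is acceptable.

assignment: (S=0, C=1, E=3, H=3); score = 10

init: all messages = 𝟙 over 4 values
r1 m[φ0→S] = [0, 3, 0, 3]
r1 m[φ0→H] = [0, 1, 0, 0]
r1 m[φ1→C] = [2, 0, 2, 0]
r1 m[φ1→H] = [2, 5, 2, 0]
r1 m[φ2→C] = [5, 2, 0, 0]
r1 m[φ2→E] = [0, 4, 1, 0]
r1 m[φ3→E] = [5, 3, 8, 0]
r1 m[φ4→H] = [6, 0, 8, 5]
r1 m[φ5→S] = [3, 4, 8, 4]
r1 m[S→φ0] = [0, 0, 0, 0]
r1 m[S→φ5] = [0, 0, 0, 0]
r1 m[C→φ1] = [0, 0, 0, 0]
r1 m[C→φ2] = [0, 0, 0, 0]
r1 m[E→φ2] = [0, 0, 0, 0]
r1 m[E→φ3] = [0, 0, 0, 0]
r1 m[H→φ0] = [0, 0, 0, 0]
r1 m[H→φ1] = [0, 0, 0, 0]
r1 m[H→φ4] = [0, 0, 0, 0]
r2 m[φ0→S] = [0, 3, 0, 3]
r2 m[φ0→H] = [0, 1, 0, 0]
r2 m[φ1→C] = [2, 0, 2, 0]
r2 m[φ1→H] = [2, 5, 2, 0]
r2 m[φ2→C] = [5, 2, 0, 0]
r2 m[φ2→E] = [0, 4, 1, 0]
r2 m[φ3→E] = [5, 3, 8, 0]
r2 m[φ4→H] = [6, 0, 8, 5]
r2 m[φ5→S] = [3, 4, 8, 4]
r2 m[S→φ0] = [3, 4, 8, 4]
r2 m[S→φ5] = [0, 3, 0, 3]
r2 m[C→φ1] = [5, 2, 0, 0]
r2 m[C→φ2] = [2, 0, 2, 0]
r2 m[E→φ2] = [5, 3, 8, 0]
r2 m[E→φ3] = [0, 4, 1, 0]
r2 m[H→φ0] = [8, 5, 10, 5]
r2 m[H→φ1] = [6, 1, 8, 5]
r2 m[H→φ4] = [2, 6, 2, 0]
r3 m[φ0→S] = [5, 8, 6, 9]
r3 m[φ0→H] = [8, 7, 4, 3]
r3 m[φ1→C] = [6, 5, 6, 5]
r3 m[φ1→H] = [2, 5, 2, 0]
r3 m[φ2→C] = [5, 2, 0, 3]
r3 m[φ2→E] = [0, 6, 2, 2]
r3 m[φ3→E] = [5, 3, 8, 0]
r3 m[φ4→H] = [6, 0, 8, 5]
r3 m[φ5→S] = [3, 4, 8, 4]
r3 m[S→φ0] = [3, 4, 8, 4]
r3 m[S→φ5] = [0, 3, 0, 3]
r3 m[C→φ1] = [5, 2, 0, 0]
r3 m[C→φ2] = [2, 0, 2, 0]
r3 m[E→φ2] = [5, 3, 8, 0]
r3 m[E→φ3] = [0, 4, 1, 0]
r3 m[H→φ0] = [8, 5, 10, 5]
r3 m[H→φ1] = [6, 1, 8, 5]
r3 m[H→φ4] = [2, 6, 2, 0]
r4 m[φ0→S] = [5, 8, 6, 9]
r4 m[φ0→H] = [8, 7, 4, 3]
r4 m[φ1→C] = [6, 5, 6, 5]
r4 m[φ1→H] = [2, 5, 2, 0]
r4 m[φ2→C] = [5, 2, 0, 3]
r4 m[φ2→E] = [0, 6, 2, 2]
r4 m[φ3→E] = [5, 3, 8, 0]
r4 m[φ4→H] = [6, 0, 8, 5]
r4 m[φ5→S] = [3, 4, 8, 4]
r4 m[S→φ0] = [3, 4, 8, 4]
r4 m[S→φ5] = [5, 8, 6, 9]
r4 m[C→φ1] = [5, 2, 0, 3]
r4 m[C→φ2] = [6, 5, 6, 5]
r4 m[E→φ2] = [5, 3, 8, 0]
r4 m[E→φ3] = [0, 6, 2, 2]
r4 m[H→φ0] = [8, 5, 10, 5]
r4 m[H→φ1] = [14, 7, 12, 8]
r4 m[H→φ4] = [10, 12, 6, 3]
r5 m[φ0→S] = [5, 8, 6, 9]
r5 m[φ0→H] = [8, 7, 4, 3]
r5 m[φ1→C] = [10, 8, 11, 8]
r5 m[φ1→H] = [2, 5, 2, 2]
r5 m[φ2→C] = [5, 2, 0, 3]
r5 m[φ2→E] = [5, 10, 7, 6]
r5 m[φ3→E] = [5, 3, 8, 0]
r5 m[φ4→H] = [6, 0, 8, 5]
r5 m[φ5→S] = [3, 4, 8, 4]
r5 m[S→φ0] = [3, 4, 8, 4]
r5 m[S→φ5] = [5, 8, 6, 9]
r5 m[C→φ1] = [5, 2, 0, 3]
r5 m[C→φ2] = [6, 5, 6, 5]
r5 m[E→φ2] = [5, 3, 8, 0]
r5 m[E→φ3] = [0, 6, 2, 2]
r5 m[H→φ0] = [8, 5, 10, 5]
r5 m[H→φ1] = [14, 7, 12, 8]
r5 m[H→φ4] = [10, 12, 6, 3]
r6 m[φ0→S] = [5, 8, 6, 9]
r6 m[φ0→H] = [8, 7, 4, 3]
r6 m[φ1→C] = [10, 8, 11, 8]
r6 m[φ1→H] = [2, 5, 2, 2]
r6 m[φ2→C] = [5, 2, 0, 3]
r6 m[φ2→E] = [5, 10, 7, 6]
r6 m[φ3→E] = [5, 3, 8, 0]
r6 m[φ4→H] = [6, 0, 8, 5]
r6 m[φ5→S] = [3, 4, 8, 4]
r6 m[S→φ0] = [3, 4, 8, 4]
r6 m[S→φ5] = [5, 8, 6, 9]
r6 m[C→φ1] = [5, 2, 0, 3]
r6 m[C→φ2] = [10, 8, 11, 8]
r6 m[E→φ2] = [5, 3, 8, 0]
r6 m[E→φ3] = [5, 10, 7, 6]
r6 m[H→φ0] = [8, 5, 10, 7]
r6 m[H→φ1] = [14, 7, 12, 8]
r6 m[H→φ4] = [10, 12, 6, 5]
r7 m[φ0→S] = [7, 10, 6, 9]
r7 m[φ0→H] = [8, 7, 4, 3]
r7 m[φ1→C] = [10, 8, 11, 8]
r7 m[φ1→H] = [2, 5, 2, 2]
r7 m[φ2→C] = [5, 2, 0, 3]
r7 m[φ2→E] = [8, 14, 10, 10]
r7 m[φ3→E] = [5, 3, 8, 0]
r7 m[φ4→H] = [6, 0, 8, 5]
r7 m[φ5→S] = [3, 4, 8, 4]
r7 m[S→φ0] = [3, 4, 8, 4]
r7 m[S→φ5] = [5, 8, 6, 9]
r7 m[C→φ1] = [5, 2, 0, 3]
r7 m[C→φ2] = [10, 8, 11, 8]
r7 m[E→φ2] = [5, 3, 8, 0]
r7 m[E→φ3] = [5, 10, 7, 6]
r7 m[H→φ0] = [8, 5, 10, 7]
r7 m[H→φ1] = [14, 7, 12, 8]
r7 m[H→φ4] = [10, 12, 6, 5]
r8 m[φ0→S] = [7, 10, 6, 9]
r8 m[φ0→H] = [8, 7, 4, 3]
r8 m[φ1→C] = [10, 8, 11, 8]
r8 m[φ1→H] = [2, 5, 2, 2]
r8 m[φ2→C] = [5, 2, 0, 3]
r8 m[φ2→E] = [8, 14, 10, 10]
r8 m[φ3→E] = [5, 3, 8, 0]
r8 m[φ4→H] = [6, 0, 8, 5]
r8 m[φ5→S] = [3, 4, 8, 4]
r8 m[S→φ0] = [3, 4, 8, 4]
r8 m[S→φ5] = [7, 10, 6, 9]
r8 m[C→φ1] = [5, 2, 0, 3]
r8 m[C→φ2] = [10, 8, 11, 8]
r8 m[E→φ2] = [5, 3, 8, 0]
r8 m[E→φ3] = [8, 14, 10, 10]
r8 m[H→φ0] = [8, 5, 10, 7]
r8 m[H→φ1] = [14, 7, 12, 8]
r8 m[H→φ4] = [10, 12, 6, 5]
r9 m[φ0→S] = [7, 10, 6, 9]
r9 m[φ0→H] = [8, 7, 4, 3]
r9 m[φ1→C] = [10, 8, 11, 8]
r9 m[φ1→H] = [2, 5, 2, 2]
r9 m[φ2→C] = [5, 2, 0, 3]
r9 m[φ2→E] = [8, 14, 10, 10]
r9 m[φ3→E] = [5, 3, 8, 0]
r9 m[φ4→H] = [6, 0, 8, 5]
r9 m[φ5→S] = [3, 4, 8, 4]
r9 m[S→φ0] = [3, 4, 8, 4]
r9 m[S→φ5] = [7, 10, 6, 9]
r9 m[C→φ1] = [5, 2, 0, 3]
r9 m[C→φ2] = [10, 8, 11, 8]
r9 m[E→φ2] = [5, 3, 8, 0]
r9 m[E→φ3] = [8, 14, 10, 10]
r9 m[H→φ0] = [8, 5, 10, 7]
r9 m[H→φ1] = [14, 7, 12, 8]
r9 m[H→φ4] = [10, 12, 6, 5]
fixed point reached at round 9
traceback from S: (S=0, C=1, E=3, H=3), score=10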